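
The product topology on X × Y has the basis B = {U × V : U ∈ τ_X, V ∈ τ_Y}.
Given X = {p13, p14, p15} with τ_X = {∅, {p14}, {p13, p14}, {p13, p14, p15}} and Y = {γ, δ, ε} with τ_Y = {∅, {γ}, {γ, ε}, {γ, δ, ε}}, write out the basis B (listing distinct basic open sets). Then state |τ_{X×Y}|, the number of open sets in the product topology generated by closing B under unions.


Basis B = {∅ × ∅, {p14} × {γ}, {p13, p14} × {γ}, {p14} × {γ, ε}, {p13, p14, p15} × {γ}, {p14} × {γ, δ, ε}, {p13, p14} × {γ, ε}, {p13, p14} × {γ, δ, ε}, {p13, p14, p15} × {γ, ε}, {p13, p14, p15} × {γ, δ, ε}}; |τ_{X×Y}| = 20.

Enumerate products U × V with U ∈ τ_X, V ∈ τ_Y (deduplicated):
  ∅ × ∅ = {} (∅)
  {p14} × {γ} = {(p14,γ)}
  {p13, p14} × {γ} = {(p13,γ), (p14,γ)}
  {p14} × {γ, ε} = {(p14,γ), (p14,ε)}
  {p13, p14, p15} × {γ} = {(p13,γ), (p14,γ), (p15,γ)}
  {p14} × {γ, δ, ε} = {(p14,γ), (p14,δ), (p14,ε)}
  {p13, p14} × {γ, ε} = {(p13,γ), (p13,ε), (p14,γ), (p14,ε)}
  {p13, p14} × {γ, δ, ε} = {(p13,γ), (p13,δ), (p13,ε), (p14,γ), (p14,δ), (p14,ε)}
  {p13, p14, p15} × {γ, ε} = {(p13,γ), (p13,ε), (p14,γ), (p14,ε), (p15,γ), (p15,ε)}
  {p13, p14, p15} × {γ, δ, ε} = {(p13,γ), (p13,δ), (p13,ε), (p14,γ), (p14,δ), (p14,ε), (p15,γ), (p15,δ), (p15,ε)}
These 10 distinct sets form the basis B.
Close under arbitrary unions to get τ_{X×Y}; counting gives |τ_{X×Y}| = 20.


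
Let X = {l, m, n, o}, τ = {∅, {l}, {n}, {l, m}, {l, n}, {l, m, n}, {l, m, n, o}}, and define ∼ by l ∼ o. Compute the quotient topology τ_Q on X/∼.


X/∼ = {[l=o], [m], [n]}; |τ_Q| = 3.

Equivalence classes: [l=o], [m], [n].
Quotient map π: X → X/∼ sends l ↦ [l=o], m ↦ [m], n ↦ [n], o ↦ [l=o].
For each subset V ⊆ X/∼, compute π^{-1}(V) ⊆ X and check whether π^{-1}(V) ∈ τ. V is open in τ_Q iff π^{-1}(V) ∈ τ.
  V = {}: π^{-1}(V) = ∅ ∈ τ ✓.
  V = {[l=o]}: π^{-1}(V) = {l, o} ∉ τ ✗.
  V = {[m]}: π^{-1}(V) = {m} ∉ τ ✗.
  V = {[l=o], [m]}: π^{-1}(V) = {l, m, o} ∉ τ ✗.
  V = {[n]}: π^{-1}(V) = {n} ∈ τ ✓.
  V = {[l=o], [n]}: π^{-1}(V) = {l, n, o} ∉ τ ✗.
  V = {[m], [n]}: π^{-1}(V) = {m, n} ∉ τ ✗.
  V = {[l=o], [m], [n]}: π^{-1}(V) = {l, m, n, o} ∈ τ ✓.
Open sets in the quotient: τ_Q = {{}, {[n]}, {[l=o], [m], [n]}} (3 elements).


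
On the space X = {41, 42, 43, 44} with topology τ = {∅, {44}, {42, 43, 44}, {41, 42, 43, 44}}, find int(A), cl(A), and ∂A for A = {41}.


int(A) = ∅, cl(A) = {41}, ∂A = {41}.

Closed sets in (X, τ) are complements of opens:
  closed(X, τ) = {∅, {41}, {41, 42, 43}, {41, 42, 43, 44}}.
int(A) = ⋃ {U ∈ τ : U ⊆ A}. Opens contained in A: ∅.
Taking the union of these: int(A) = ∅.
cl(A) = ⋂ {C closed : A ⊆ C}. Closed sets containing A: {41}, {41, 42, 43}, {41, 42, 43, 44}.
Intersecting these: cl(A) = {41}.
∂A = cl(A) ∖ int(A) = {41} ∖ ∅ = {41}.


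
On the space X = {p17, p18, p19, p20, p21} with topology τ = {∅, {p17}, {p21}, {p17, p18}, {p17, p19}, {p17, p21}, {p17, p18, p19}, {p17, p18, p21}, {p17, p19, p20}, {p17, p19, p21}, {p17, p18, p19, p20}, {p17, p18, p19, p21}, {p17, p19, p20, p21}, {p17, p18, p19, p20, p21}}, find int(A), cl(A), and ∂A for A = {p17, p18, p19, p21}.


int(A) = {p17, p18, p19, p21}, cl(A) = {p17, p18, p19, p20, p21}, ∂A = {p20}.

Closed sets in (X, τ) are complements of opens:
  closed(X, τ) = {∅, {p18}, {p20}, {p21}, {p18, p20}, {p18, p21}, {p19, p20}, {p20, p21}, {p18, p19, p20}, {p18, p20, p21}, {p19, p20, p21}, {p17, p18, p19, p20}, {p18, p19, p20, p21}, {p17, p18, p19, p20, p21}}.
int(A) = ⋃ {U ∈ τ : U ⊆ A}. Opens contained in A: ∅, {p17}, {p21}, {p17, p18}, {p17, p19}, {p17, p21}, {p17, p18, p19}, {p17, p18, p21}, {p17, p19, p21}, {p17, p18, p19, p21}.
Taking the union of these: int(A) = {p17, p18, p19, p21}.
cl(A) = ⋂ {C closed : A ⊆ C}. Closed sets containing A: {p17, p18, p19, p20, p21}.
Intersecting these: cl(A) = {p17, p18, p19, p20, p21}.
∂A = cl(A) ∖ int(A) = {p17, p18, p19, p20, p21} ∖ {p17, p18, p19, p21} = {p20}.


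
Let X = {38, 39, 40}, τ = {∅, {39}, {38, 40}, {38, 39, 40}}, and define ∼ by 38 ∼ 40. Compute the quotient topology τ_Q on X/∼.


X/∼ = {[38=40], [39]}; |τ_Q| = 4.

Equivalence classes: [38=40], [39].
Quotient map π: X → X/∼ sends 38 ↦ [38=40], 39 ↦ [39], 40 ↦ [38=40].
For each subset V ⊆ X/∼, compute π^{-1}(V) ⊆ X and check whether π^{-1}(V) ∈ τ. V is open in τ_Q iff π^{-1}(V) ∈ τ.
  V = {}: π^{-1}(V) = ∅ ∈ τ ✓.
  V = {[38=40]}: π^{-1}(V) = {38, 40} ∈ τ ✓.
  V = {[39]}: π^{-1}(V) = {39} ∈ τ ✓.
  V = {[38=40], [39]}: π^{-1}(V) = {38, 39, 40} ∈ τ ✓.
Open sets in the quotient: τ_Q = {{}, {[38=40]}, {[39]}, {[38=40], [39]}} (4 elements).


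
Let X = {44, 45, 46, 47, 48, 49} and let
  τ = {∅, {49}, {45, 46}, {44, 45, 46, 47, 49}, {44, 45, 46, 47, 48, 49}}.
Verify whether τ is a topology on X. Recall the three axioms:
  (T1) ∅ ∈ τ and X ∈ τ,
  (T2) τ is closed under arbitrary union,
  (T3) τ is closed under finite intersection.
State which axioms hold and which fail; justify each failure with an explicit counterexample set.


τ is NOT a topology on X.

Axiom (T1): ∅ ∈ τ? Yes; X ∈ τ? Yes.
Axiom (T2/T3): check pairwise unions and intersections of members of τ.
Counterexample for (T2): {49} ∪ {45, 46} = {45, 46, 49} ∉ τ. Therefore τ is NOT a topology.


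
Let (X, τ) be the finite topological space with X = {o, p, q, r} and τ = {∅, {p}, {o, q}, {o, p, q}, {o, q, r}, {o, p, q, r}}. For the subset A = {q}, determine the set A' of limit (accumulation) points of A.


A' = {o, r}

For each x ∈ X, list the open sets U ∈ τ with x ∈ U, then check whether U ∩ (A ∖ {x}) ≠ ∅ for every such U.
  x = o: opens ∋ x are {o, q}, {o, p, q}, {o, q, r}, {o, p, q, r}; each meets A ∖ {o}, so x IS a limit point.
  x = p: open {p} ∋ x has {p} ∩ (A ∖ {p}) = ∅, so x is NOT a limit point.
  x = q: open {o, q} ∋ x has {o, q} ∩ (A ∖ {q}) = ∅, so x is NOT a limit point.
  x = r: opens ∋ x are {o, q, r}, {o, p, q, r}; each meets A ∖ {r}, so x IS a limit point.
Collecting: A' = {o, r}.


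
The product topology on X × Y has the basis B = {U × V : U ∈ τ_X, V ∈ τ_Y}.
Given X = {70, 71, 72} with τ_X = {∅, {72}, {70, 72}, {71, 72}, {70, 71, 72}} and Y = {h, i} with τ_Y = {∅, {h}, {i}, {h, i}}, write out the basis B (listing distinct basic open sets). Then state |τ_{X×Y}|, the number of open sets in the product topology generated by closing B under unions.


Basis B = {∅ × ∅, {72} × {h}, {72} × {i}, {70, 72} × {h}, {70, 72} × {i}, {71, 72} × {h}, {71, 72} × {i}, {72} × {h, i}, {70, 71, 72} × {h}, {70, 71, 72} × {i}, {70, 72} × {h, i}, {71, 72} × {h, i}, {70, 71, 72} × {h, i}}; |τ_{X×Y}| = 25.

Enumerate products U × V with U ∈ τ_X, V ∈ τ_Y (deduplicated):
  ∅ × ∅ = {} (∅)
  {72} × {h} = {(72,h)}
  {72} × {i} = {(72,i)}
  {70, 72} × {h} = {(70,h), (72,h)}
  {70, 72} × {i} = {(70,i), (72,i)}
  {71, 72} × {h} = {(71,h), (72,h)}
  {71, 72} × {i} = {(71,i), (72,i)}
  {72} × {h, i} = {(72,h), (72,i)}
  {70, 71, 72} × {h} = {(70,h), (71,h), (72,h)}
  {70, 71, 72} × {i} = {(70,i), (71,i), (72,i)}
  {70, 72} × {h, i} = {(70,h), (70,i), (72,h), (72,i)}
  {71, 72} × {h, i} = {(71,h), (71,i), (72,h), (72,i)}
  {70, 71, 72} × {h, i} = {(70,h), (70,i), (71,h), (71,i), (72,h), (72,i)}
These 13 distinct sets form the basis B.
Close under arbitrary unions to get τ_{X×Y}; counting gives |τ_{X×Y}| = 25.


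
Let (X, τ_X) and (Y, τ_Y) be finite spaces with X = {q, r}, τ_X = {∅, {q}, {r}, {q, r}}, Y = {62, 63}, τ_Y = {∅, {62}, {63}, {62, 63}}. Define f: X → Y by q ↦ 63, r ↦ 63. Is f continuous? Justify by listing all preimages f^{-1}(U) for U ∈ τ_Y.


f IS continuous.

Compute f^{-1}(U) for each U ∈ τ_Y:
  U = ∅: f^{-1}(U) = ∅ ∈ τ_X ✓.
  U = {62}: f^{-1}(U) = ∅ ∈ τ_X ✓.
  U = {63}: f^{-1}(U) = {q, r} ∈ τ_X ✓.
  U = {62, 63}: f^{-1}(U) = {q, r} ∈ τ_X ✓.
Every preimage lies in τ_X, so f IS continuous.


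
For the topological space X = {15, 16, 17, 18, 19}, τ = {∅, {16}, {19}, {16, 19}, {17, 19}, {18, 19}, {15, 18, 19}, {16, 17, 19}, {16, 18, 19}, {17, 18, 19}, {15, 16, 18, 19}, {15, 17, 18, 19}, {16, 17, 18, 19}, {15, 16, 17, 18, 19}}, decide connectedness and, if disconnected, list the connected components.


(X, τ) is disconnected; components = [{16}, {15, 17, 18, 19}].

Find clopen sets (U ∈ τ with X ∖ U ∈ τ):
  U = ∅, X ∖ U = {15, 16, 17, 18, 19} — both open, so U is clopen.
  U = {16}, X ∖ U = {15, 17, 18, 19} — both open, so U is clopen.
  U = {15, 17, 18, 19}, X ∖ U = {16} — both open, so U is clopen.
  U = {15, 16, 17, 18, 19}, X ∖ U = ∅ — both open, so U is clopen.
Nontrivial clopen(s) exist: e.g. {15, 17, 18, 19}. So (X, τ) is disconnected.
Compute connected components by grouping points that agree on all clopens:
  component: {16}
  component: {15, 17, 18, 19}


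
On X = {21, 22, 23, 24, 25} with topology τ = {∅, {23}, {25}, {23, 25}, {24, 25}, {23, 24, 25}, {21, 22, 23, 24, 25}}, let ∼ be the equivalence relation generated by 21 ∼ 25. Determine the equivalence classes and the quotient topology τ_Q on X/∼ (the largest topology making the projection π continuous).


X/∼ = {[21=25], [22], [23], [24]}; |τ_Q| = 3.

Equivalence classes: [21=25], [22], [23], [24].
Quotient map π: X → X/∼ sends 21 ↦ [21=25], 22 ↦ [22], 23 ↦ [23], 24 ↦ [24], 25 ↦ [21=25].
For each subset V ⊆ X/∼, compute π^{-1}(V) ⊆ X and check whether π^{-1}(V) ∈ τ. V is open in τ_Q iff π^{-1}(V) ∈ τ.
  V = {}: π^{-1}(V) = ∅ ∈ τ ✓.
  V = {[21=25]}: π^{-1}(V) = {21, 25} ∉ τ ✗.
  V = {[22]}: π^{-1}(V) = {22} ∉ τ ✗.
  V = {[21=25], [22]}: π^{-1}(V) = {21, 22, 25} ∉ τ ✗.
  V = {[23]}: π^{-1}(V) = {23} ∈ τ ✓.
  V = {[21=25], [23]}: π^{-1}(V) = {21, 23, 25} ∉ τ ✗.
  V = {[22], [23]}: π^{-1}(V) = {22, 23} ∉ τ ✗.
  V = {[21=25], [22], [23]}: π^{-1}(V) = {21, 22, 23, 25} ∉ τ ✗.
  V = {[24]}: π^{-1}(V) = {24} ∉ τ ✗.
  V = {[21=25], [24]}: π^{-1}(V) = {21, 24, 25} ∉ τ ✗.
  V = {[22], [24]}: π^{-1}(V) = {22, 24} ∉ τ ✗.
  V = {[21=25], [22], [24]}: π^{-1}(V) = {21, 22, 24, 25} ∉ τ ✗.
  V = {[23], [24]}: π^{-1}(V) = {23, 24} ∉ τ ✗.
  V = {[21=25], [23], [24]}: π^{-1}(V) = {21, 23, 24, 25} ∉ τ ✗.
  V = {[22], [23], [24]}: π^{-1}(V) = {22, 23, 24} ∉ τ ✗.
  V = {[21=25], [22], [23], [24]}: π^{-1}(V) = {21, 22, 23, 24, 25} ∈ τ ✓.
Open sets in the quotient: τ_Q = {{}, {[23]}, {[21=25], [22], [23], [24]}} (3 elements).


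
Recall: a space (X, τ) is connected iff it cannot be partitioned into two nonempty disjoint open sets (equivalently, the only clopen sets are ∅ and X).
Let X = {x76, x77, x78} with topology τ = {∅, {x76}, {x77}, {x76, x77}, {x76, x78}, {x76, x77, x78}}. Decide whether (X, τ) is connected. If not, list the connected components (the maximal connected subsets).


(X, τ) is disconnected; components = [{x77}, {x76, x78}].

Find clopen sets (U ∈ τ with X ∖ U ∈ τ):
  U = ∅, X ∖ U = {x76, x77, x78} — both open, so U is clopen.
  U = {x77}, X ∖ U = {x76, x78} — both open, so U is clopen.
  U = {x76, x78}, X ∖ U = {x77} — both open, so U is clopen.
  U = {x76, x77, x78}, X ∖ U = ∅ — both open, so U is clopen.
Nontrivial clopen(s) exist: e.g. {x77}. So (X, τ) is disconnected.
Compute connected components by grouping points that agree on all clopens:
  component: {x77}
  component: {x76, x78}


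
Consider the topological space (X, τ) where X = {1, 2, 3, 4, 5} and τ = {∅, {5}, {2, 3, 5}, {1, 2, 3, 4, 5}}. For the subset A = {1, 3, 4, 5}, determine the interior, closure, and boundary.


int(A) = {5}, cl(A) = {1, 2, 3, 4, 5}, ∂A = {1, 2, 3, 4}.

Closed sets in (X, τ) are complements of opens:
  closed(X, τ) = {∅, {1, 4}, {1, 2, 3, 4}, {1, 2, 3, 4, 5}}.
int(A) = ⋃ {U ∈ τ : U ⊆ A}. Opens contained in A: ∅, {5}.
Taking the union of these: int(A) = {5}.
cl(A) = ⋂ {C closed : A ⊆ C}. Closed sets containing A: {1, 2, 3, 4, 5}.
Intersecting these: cl(A) = {1, 2, 3, 4, 5}.
∂A = cl(A) ∖ int(A) = {1, 2, 3, 4, 5} ∖ {5} = {1, 2, 3, 4}.


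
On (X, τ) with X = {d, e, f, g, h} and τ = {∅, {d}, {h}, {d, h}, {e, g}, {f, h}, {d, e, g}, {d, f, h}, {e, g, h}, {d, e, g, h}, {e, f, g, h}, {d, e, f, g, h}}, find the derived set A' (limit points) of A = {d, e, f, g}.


A' = {e, g}

For each x ∈ X, list the open sets U ∈ τ with x ∈ U, then check whether U ∩ (A ∖ {x}) ≠ ∅ for every such U.
  x = d: open {d} ∋ x has {d} ∩ (A ∖ {d}) = ∅, so x is NOT a limit point.
  x = e: opens ∋ x are {e, g}, {d, e, g}, {e, g, h}, {d, e, g, h}, {e, f, g, h}, {d, e, f, g, h}; each meets A ∖ {e}, so x IS a limit point.
  x = f: open {f, h} ∋ x has {f, h} ∩ (A ∖ {f}) = ∅, so x is NOT a limit point.
  x = g: opens ∋ x are {e, g}, {d, e, g}, {e, g, h}, {d, e, g, h}, {e, f, g, h}, {d, e, f, g, h}; each meets A ∖ {g}, so x IS a limit point.
  x = h: open {h} ∋ x has {h} ∩ (A ∖ {h}) = ∅, so x is NOT a limit point.
Collecting: A' = {e, g}.


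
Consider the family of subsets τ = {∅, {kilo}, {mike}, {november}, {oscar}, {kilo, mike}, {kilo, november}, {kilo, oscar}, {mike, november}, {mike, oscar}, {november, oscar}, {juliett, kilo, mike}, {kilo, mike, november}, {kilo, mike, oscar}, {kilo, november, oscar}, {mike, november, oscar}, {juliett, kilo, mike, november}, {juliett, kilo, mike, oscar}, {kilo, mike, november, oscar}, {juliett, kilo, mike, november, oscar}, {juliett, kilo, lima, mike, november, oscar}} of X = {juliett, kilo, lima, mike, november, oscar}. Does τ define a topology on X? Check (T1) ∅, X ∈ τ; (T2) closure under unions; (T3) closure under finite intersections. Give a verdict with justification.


τ IS a topology on X.

Axiom (T1): ∅ ∈ τ? Yes; X ∈ τ? Yes.
Axiom (T2/T3): check pairwise unions and intersections of members of τ.
All pairwise intersections and unions checked — each lies in τ. Therefore τ satisfies (T1), (T2), (T3): it IS a topology on X.


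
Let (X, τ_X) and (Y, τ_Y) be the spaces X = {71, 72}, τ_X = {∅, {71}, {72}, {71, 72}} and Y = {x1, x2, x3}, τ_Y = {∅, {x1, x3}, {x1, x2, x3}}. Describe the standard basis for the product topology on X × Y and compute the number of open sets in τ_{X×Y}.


Basis B = {∅ × ∅, {71} × {x1, x3}, {72} × {x1, x3}, {71} × {x1, x2, x3}, {72} × {x1, x2, x3}, {71, 72} × {x1, x3}, {71, 72} × {x1, x2, x3}}; |τ_{X×Y}| = 9.

Enumerate products U × V with U ∈ τ_X, V ∈ τ_Y (deduplicated):
  ∅ × ∅ = {} (∅)
  {71} × {x1, x3} = {(71,x1), (71,x3)}
  {72} × {x1, x3} = {(72,x1), (72,x3)}
  {71} × {x1, x2, x3} = {(71,x1), (71,x2), (71,x3)}
  {72} × {x1, x2, x3} = {(72,x1), (72,x2), (72,x3)}
  {71, 72} × {x1, x3} = {(71,x1), (71,x3), (72,x1), (72,x3)}
  {71, 72} × {x1, x2, x3} = {(71,x1), (71,x2), (71,x3), (72,x1), (72,x2), (72,x3)}
These 7 distinct sets form the basis B.
Close under arbitrary unions to get τ_{X×Y}; counting gives |τ_{X×Y}| = 9.


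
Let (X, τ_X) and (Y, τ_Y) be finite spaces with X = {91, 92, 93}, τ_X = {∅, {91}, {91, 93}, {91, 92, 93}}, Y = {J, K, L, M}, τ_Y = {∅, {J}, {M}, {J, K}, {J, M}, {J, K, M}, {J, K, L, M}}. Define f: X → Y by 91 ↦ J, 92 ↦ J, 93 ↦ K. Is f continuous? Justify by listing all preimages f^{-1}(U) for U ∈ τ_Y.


f is NOT continuous.

Compute f^{-1}(U) for each U ∈ τ_Y:
  U = ∅: f^{-1}(U) = ∅ ∈ τ_X ✓.
  U = {J}: f^{-1}(U) = {91, 92} ∉ τ_X ✗.
  U = {M}: f^{-1}(U) = ∅ ∈ τ_X ✓.
  U = {J, K}: f^{-1}(U) = {91, 92, 93} ∈ τ_X ✓.
  U = {J, M}: f^{-1}(U) = {91, 92} ∉ τ_X ✗.
  U = {J, K, M}: f^{-1}(U) = {91, 92, 93} ∈ τ_X ✓.
  U = {J, K, L, M}: f^{-1}(U) = {91, 92, 93} ∈ τ_X ✓.
Found U = {J} with f^{-1}(U) = {91, 92} not in τ_X. Therefore f is NOT continuous.


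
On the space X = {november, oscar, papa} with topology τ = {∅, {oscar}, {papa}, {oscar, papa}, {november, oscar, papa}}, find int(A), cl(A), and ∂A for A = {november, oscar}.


int(A) = {oscar}, cl(A) = {november, oscar}, ∂A = {november}.

Closed sets in (X, τ) are complements of opens:
  closed(X, τ) = {∅, {november}, {november, oscar}, {november, papa}, {november, oscar, papa}}.
int(A) = ⋃ {U ∈ τ : U ⊆ A}. Opens contained in A: ∅, {oscar}.
Taking the union of these: int(A) = {oscar}.
cl(A) = ⋂ {C closed : A ⊆ C}. Closed sets containing A: {november, oscar}, {november, oscar, papa}.
Intersecting these: cl(A) = {november, oscar}.
∂A = cl(A) ∖ int(A) = {november, oscar} ∖ {oscar} = {november}.


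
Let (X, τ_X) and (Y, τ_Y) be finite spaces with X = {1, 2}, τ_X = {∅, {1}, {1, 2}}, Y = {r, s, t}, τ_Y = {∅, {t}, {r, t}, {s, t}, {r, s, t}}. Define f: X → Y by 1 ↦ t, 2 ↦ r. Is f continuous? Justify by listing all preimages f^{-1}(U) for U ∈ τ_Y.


f IS continuous.

Compute f^{-1}(U) for each U ∈ τ_Y:
  U = ∅: f^{-1}(U) = ∅ ∈ τ_X ✓.
  U = {t}: f^{-1}(U) = {1} ∈ τ_X ✓.
  U = {r, t}: f^{-1}(U) = {1, 2} ∈ τ_X ✓.
  U = {s, t}: f^{-1}(U) = {1} ∈ τ_X ✓.
  U = {r, s, t}: f^{-1}(U) = {1, 2} ∈ τ_X ✓.
Every preimage lies in τ_X, so f IS continuous.


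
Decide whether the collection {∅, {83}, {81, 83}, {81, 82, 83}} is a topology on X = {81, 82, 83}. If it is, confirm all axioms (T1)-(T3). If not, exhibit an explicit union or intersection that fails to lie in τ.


τ IS a topology on X.

Axiom (T1): ∅ ∈ τ? Yes; X ∈ τ? Yes.
Axiom (T2/T3): check pairwise unions and intersections of members of τ.
All pairwise intersections and unions checked — each lies in τ. Therefore τ satisfies (T1), (T2), (T3): it IS a topology on X.


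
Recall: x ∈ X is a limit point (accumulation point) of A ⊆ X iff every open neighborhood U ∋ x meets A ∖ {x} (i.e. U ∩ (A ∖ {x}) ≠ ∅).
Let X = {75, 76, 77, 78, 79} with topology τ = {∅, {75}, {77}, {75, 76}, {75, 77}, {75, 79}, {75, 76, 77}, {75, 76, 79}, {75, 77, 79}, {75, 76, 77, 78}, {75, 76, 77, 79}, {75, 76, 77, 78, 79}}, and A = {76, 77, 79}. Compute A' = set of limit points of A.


A' = {78}

For each x ∈ X, list the open sets U ∈ τ with x ∈ U, then check whether U ∩ (A ∖ {x}) ≠ ∅ for every such U.
  x = 75: open {75} ∋ x has {75} ∩ (A ∖ {75}) = ∅, so x is NOT a limit point.
  x = 76: open {75, 76} ∋ x has {75, 76} ∩ (A ∖ {76}) = ∅, so x is NOT a limit point.
  x = 77: open {77} ∋ x has {77} ∩ (A ∖ {77}) = ∅, so x is NOT a limit point.
  x = 78: opens ∋ x are {75, 76, 77, 78}, {75, 76, 77, 78, 79}; each meets A ∖ {78}, so x IS a limit point.
  x = 79: open {75, 79} ∋ x has {75, 79} ∩ (A ∖ {79}) = ∅, so x is NOT a limit point.
Collecting: A' = {78}.


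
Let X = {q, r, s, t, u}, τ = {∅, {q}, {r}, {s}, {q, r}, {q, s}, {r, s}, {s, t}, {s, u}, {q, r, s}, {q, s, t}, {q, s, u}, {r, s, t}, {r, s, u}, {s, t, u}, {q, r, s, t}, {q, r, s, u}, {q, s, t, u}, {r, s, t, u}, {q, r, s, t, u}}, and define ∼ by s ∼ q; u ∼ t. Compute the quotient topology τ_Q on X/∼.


X/∼ = {[q=s], [r], [t=u]}; |τ_Q| = 6.

Equivalence classes: [q=s], [r], [t=u].
Quotient map π: X → X/∼ sends q ↦ [q=s], r ↦ [r], s ↦ [q=s], t ↦ [t=u], u ↦ [t=u].
For each subset V ⊆ X/∼, compute π^{-1}(V) ⊆ X and check whether π^{-1}(V) ∈ τ. V is open in τ_Q iff π^{-1}(V) ∈ τ.
  V = {}: π^{-1}(V) = ∅ ∈ τ ✓.
  V = {[q=s]}: π^{-1}(V) = {q, s} ∈ τ ✓.
  V = {[r]}: π^{-1}(V) = {r} ∈ τ ✓.
  V = {[q=s], [r]}: π^{-1}(V) = {q, r, s} ∈ τ ✓.
  V = {[t=u]}: π^{-1}(V) = {t, u} ∉ τ ✗.
  V = {[q=s], [t=u]}: π^{-1}(V) = {q, s, t, u} ∈ τ ✓.
  V = {[r], [t=u]}: π^{-1}(V) = {r, t, u} ∉ τ ✗.
  V = {[q=s], [r], [t=u]}: π^{-1}(V) = {q, r, s, t, u} ∈ τ ✓.
Open sets in the quotient: τ_Q = {{}, {[q=s]}, {[r]}, {[q=s], [r]}, {[q=s], [t=u]}, {[q=s], [r], [t=u]}} (6 elements).


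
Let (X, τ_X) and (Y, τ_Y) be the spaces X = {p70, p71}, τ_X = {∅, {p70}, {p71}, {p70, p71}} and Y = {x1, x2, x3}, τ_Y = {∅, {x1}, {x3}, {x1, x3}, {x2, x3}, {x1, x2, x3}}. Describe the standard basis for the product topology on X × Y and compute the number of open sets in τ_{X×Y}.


Basis B = {∅ × ∅, {p70} × {x1}, {p70} × {x3}, {p71} × {x1}, {p71} × {x3}, {p70} × {x1, x3}, {p70, p71} × {x1}, {p70} × {x2, x3}, {p70, p71} × {x3}, {p71} × {x1, x3}, {p71} × {x2, x3}, {p70} × {x1, x2, x3}, {p71} × {x1, x2, x3}, {p70, p71} × {x1, x3}, {p70, p71} × {x2, x3}, {p70, p71} × {x1, x2, x3}}; |τ_{X×Y}| = 36.

Enumerate products U × V with U ∈ τ_X, V ∈ τ_Y (deduplicated):
  ∅ × ∅ = {} (∅)
  {p70} × {x1} = {(p70,x1)}
  {p70} × {x3} = {(p70,x3)}
  {p71} × {x1} = {(p71,x1)}
  {p71} × {x3} = {(p71,x3)}
  {p70} × {x1, x3} = {(p70,x1), (p70,x3)}
  {p70, p71} × {x1} = {(p70,x1), (p71,x1)}
  {p70} × {x2, x3} = {(p70,x2), (p70,x3)}
  {p70, p71} × {x3} = {(p70,x3), (p71,x3)}
  {p71} × {x1, x3} = {(p71,x1), (p71,x3)}
  {p71} × {x2, x3} = {(p71,x2), (p71,x3)}
  {p70} × {x1, x2, x3} = {(p70,x1), (p70,x2), (p70,x3)}
  {p71} × {x1, x2, x3} = {(p71,x1), (p71,x2), (p71,x3)}
  {p70, p71} × {x1, x3} = {(p70,x1), (p70,x3), (p71,x1), (p71,x3)}
  {p70, p71} × {x2, x3} = {(p70,x2), (p70,x3), (p71,x2), (p71,x3)}
  {p70, p71} × {x1, x2, x3} = {(p70,x1), (p70,x2), (p70,x3), (p71,x1), (p71,x2), (p71,x3)}
These 16 distinct sets form the basis B.
Close under arbitrary unions to get τ_{X×Y}; counting gives |τ_{X×Y}| = 36.


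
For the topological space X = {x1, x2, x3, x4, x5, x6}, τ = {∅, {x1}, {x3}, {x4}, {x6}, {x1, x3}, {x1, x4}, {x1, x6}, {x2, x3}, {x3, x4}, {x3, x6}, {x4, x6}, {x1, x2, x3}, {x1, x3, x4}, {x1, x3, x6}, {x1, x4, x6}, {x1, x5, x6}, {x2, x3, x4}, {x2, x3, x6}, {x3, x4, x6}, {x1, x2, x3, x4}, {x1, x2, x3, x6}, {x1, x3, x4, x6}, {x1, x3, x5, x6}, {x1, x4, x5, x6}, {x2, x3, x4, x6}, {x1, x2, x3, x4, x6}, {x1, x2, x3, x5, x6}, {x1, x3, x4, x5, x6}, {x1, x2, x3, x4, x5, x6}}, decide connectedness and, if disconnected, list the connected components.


(X, τ) is disconnected; components = [{x4}, {x2, x3}, {x1, x5, x6}].

Find clopen sets (U ∈ τ with X ∖ U ∈ τ):
  U = ∅, X ∖ U = {x1, x2, x3, x4, x5, x6} — both open, so U is clopen.
  U = {x4}, X ∖ U = {x1, x2, x3, x5, x6} — both open, so U is clopen.
  U = {x2, x3}, X ∖ U = {x1, x4, x5, x6} — both open, so U is clopen.
  U = {x1, x5, x6}, X ∖ U = {x2, x3, x4} — both open, so U is clopen.
  U = {x2, x3, x4}, X ∖ U = {x1, x5, x6} — both open, so U is clopen.
  U = {x1, x4, x5, x6}, X ∖ U = {x2, x3} — both open, so U is clopen.
  U = {x1, x2, x3, x5, x6}, X ∖ U = {x4} — both open, so U is clopen.
  U = {x1, x2, x3, x4, x5, x6}, X ∖ U = ∅ — both open, so U is clopen.
Nontrivial clopen(s) exist: e.g. {x1, x4, x5, x6}. So (X, τ) is disconnected.
Compute connected components by grouping points that agree on all clopens:
  component: {x4}
  component: {x2, x3}
  component: {x1, x5, x6}


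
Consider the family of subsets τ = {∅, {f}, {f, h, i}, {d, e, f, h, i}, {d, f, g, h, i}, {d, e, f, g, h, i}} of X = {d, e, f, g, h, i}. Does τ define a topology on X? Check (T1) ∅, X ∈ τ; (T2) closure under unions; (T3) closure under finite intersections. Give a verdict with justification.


τ is NOT a topology on X.

Axiom (T1): ∅ ∈ τ? Yes; X ∈ τ? Yes.
Axiom (T2/T3): check pairwise unions and intersections of members of τ.
Counterexample for (T3): {d, e, f, h, i} ∩ {d, f, g, h, i} = {d, f, h, i} ∉ τ. Therefore τ is NOT a topology.


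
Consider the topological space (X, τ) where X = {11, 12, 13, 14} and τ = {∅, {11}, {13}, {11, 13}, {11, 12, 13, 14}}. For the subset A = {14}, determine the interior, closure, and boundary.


int(A) = ∅, cl(A) = {12, 14}, ∂A = {12, 14}.

Closed sets in (X, τ) are complements of opens:
  closed(X, τ) = {∅, {12, 14}, {11, 12, 14}, {12, 13, 14}, {11, 12, 13, 14}}.
int(A) = ⋃ {U ∈ τ : U ⊆ A}. Opens contained in A: ∅.
Taking the union of these: int(A) = ∅.
cl(A) = ⋂ {C closed : A ⊆ C}. Closed sets containing A: {12, 14}, {11, 12, 14}, {12, 13, 14}, {11, 12, 13, 14}.
Intersecting these: cl(A) = {12, 14}.
∂A = cl(A) ∖ int(A) = {12, 14} ∖ ∅ = {12, 14}.


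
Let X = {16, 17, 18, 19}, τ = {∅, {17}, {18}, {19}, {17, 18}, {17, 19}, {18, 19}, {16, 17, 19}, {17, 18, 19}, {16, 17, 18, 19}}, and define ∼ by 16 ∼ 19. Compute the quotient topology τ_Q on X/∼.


X/∼ = {[16=19], [17], [18]}; |τ_Q| = 6.

Equivalence classes: [16=19], [17], [18].
Quotient map π: X → X/∼ sends 16 ↦ [16=19], 17 ↦ [17], 18 ↦ [18], 19 ↦ [16=19].
For each subset V ⊆ X/∼, compute π^{-1}(V) ⊆ X and check whether π^{-1}(V) ∈ τ. V is open in τ_Q iff π^{-1}(V) ∈ τ.
  V = {}: π^{-1}(V) = ∅ ∈ τ ✓.
  V = {[16=19]}: π^{-1}(V) = {16, 19} ∉ τ ✗.
  V = {[17]}: π^{-1}(V) = {17} ∈ τ ✓.
  V = {[16=19], [17]}: π^{-1}(V) = {16, 17, 19} ∈ τ ✓.
  V = {[18]}: π^{-1}(V) = {18} ∈ τ ✓.
  V = {[16=19], [18]}: π^{-1}(V) = {16, 18, 19} ∉ τ ✗.
  V = {[17], [18]}: π^{-1}(V) = {17, 18} ∈ τ ✓.
  V = {[16=19], [17], [18]}: π^{-1}(V) = {16, 17, 18, 19} ∈ τ ✓.
Open sets in the quotient: τ_Q = {{}, {[17]}, {[16=19], [17]}, {[18]}, {[17], [18]}, {[16=19], [17], [18]}} (6 elements).


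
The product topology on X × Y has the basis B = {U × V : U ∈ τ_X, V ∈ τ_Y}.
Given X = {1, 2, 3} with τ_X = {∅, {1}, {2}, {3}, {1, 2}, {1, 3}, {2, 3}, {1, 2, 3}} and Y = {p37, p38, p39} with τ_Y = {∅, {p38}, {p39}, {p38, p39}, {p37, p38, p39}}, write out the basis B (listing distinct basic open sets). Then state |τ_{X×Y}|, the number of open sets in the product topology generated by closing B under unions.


Basis B = {∅ × ∅, {1} × {p38}, {1} × {p39}, {2} × {p38}, {2} × {p39}, {3} × {p38}, {3} × {p39}, {1} × {p38, p39}, {1, 2} × {p38}, {1, 3} × {p38}, {1, 2} × {p39}, {1, 3} × {p39}, {2} × {p38, p39}, {2, 3} × {p38}, {2, 3} × {p39}, {3} × {p38, p39}, {1} × {p37, p38, p39}, {1, 2, 3} × {p38}, {1, 2, 3} × {p39}, {2} × {p37, p38, p39}, {3} × {p37, p38, p39}, {1, 2} × {p38, p39}, {1, 3} × {p38, p39}, {2, 3} × {p38, p39}, {1, 2} × {p37, p38, p39}, {1, 3} × {p37, p38, p39}, {1, 2, 3} × {p38, p39}, {2, 3} × {p37, p38, p39}, {1, 2, 3} × {p37, p38, p39}}; |τ_{X×Y}| = 125.

Enumerate products U × V with U ∈ τ_X, V ∈ τ_Y (deduplicated):
  ∅ × ∅ = {} (∅)
  {1} × {p38} = {(1,p38)}
  {1} × {p39} = {(1,p39)}
  {2} × {p38} = {(2,p38)}
  {2} × {p39} = {(2,p39)}
  {3} × {p38} = {(3,p38)}
  {3} × {p39} = {(3,p39)}
  {1} × {p38, p39} = {(1,p38), (1,p39)}
  {1, 2} × {p38} = {(1,p38), (2,p38)}
  {1, 3} × {p38} = {(1,p38), (3,p38)}
  {1, 2} × {p39} = {(1,p39), (2,p39)}
  {1, 3} × {p39} = {(1,p39), (3,p39)}
  {2} × {p38, p39} = {(2,p38), (2,p39)}
  {2, 3} × {p38} = {(2,p38), (3,p38)}
  {2, 3} × {p39} = {(2,p39), (3,p39)}
  {3} × {p38, p39} = {(3,p38), (3,p39)}
  {1} × {p37, p38, p39} = {(1,p37), (1,p38), (1,p39)}
  {1, 2, 3} × {p38} = {(1,p38), (2,p38), (3,p38)}
  {1, 2, 3} × {p39} = {(1,p39), (2,p39), (3,p39)}
  {2} × {p37, p38, p39} = {(2,p37), (2,p38), (2,p39)}
  {3} × {p37, p38, p39} = {(3,p37), (3,p38), (3,p39)}
  {1, 2} × {p38, p39} = {(1,p38), (1,p39), (2,p38), (2,p39)}
  {1, 3} × {p38, p39} = {(1,p38), (1,p39), (3,p38), (3,p39)}
  {2, 3} × {p38, p39} = {(2,p38), (2,p39), (3,p38), (3,p39)}
  {1, 2} × {p37, p38, p39} = {(1,p37), (1,p38), (1,p39), (2,p37), (2,p38), (2,p39)}
  {1, 3} × {p37, p38, p39} = {(1,p37), (1,p38), (1,p39), (3,p37), (3,p38), (3,p39)}
  {1, 2, 3} × {p38, p39} = {(1,p38), (1,p39), (2,p38), (2,p39), (3,p38), (3,p39)}
  {2, 3} × {p37, p38, p39} = {(2,p37), (2,p38), (2,p39), (3,p37), (3,p38), (3,p39)}
  {1, 2, 3} × {p37, p38, p39} = {(1,p37), (1,p38), (1,p39), (2,p37), (2,p38), (2,p39), (3,p37), (3,p38), (3,p39)}
These 29 distinct sets form the basis B.
Close under arbitrary unions to get τ_{X×Y}; counting gives |τ_{X×Y}| = 125.


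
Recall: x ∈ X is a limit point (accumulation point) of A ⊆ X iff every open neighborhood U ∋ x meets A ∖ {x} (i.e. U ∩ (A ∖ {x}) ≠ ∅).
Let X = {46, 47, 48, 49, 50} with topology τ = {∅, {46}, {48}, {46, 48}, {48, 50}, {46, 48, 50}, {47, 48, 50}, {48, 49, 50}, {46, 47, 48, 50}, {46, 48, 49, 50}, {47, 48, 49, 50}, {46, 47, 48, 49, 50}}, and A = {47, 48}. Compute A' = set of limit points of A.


A' = {47, 49, 50}

For each x ∈ X, list the open sets U ∈ τ with x ∈ U, then check whether U ∩ (A ∖ {x}) ≠ ∅ for every such U.
  x = 46: open {46} ∋ x has {46} ∩ (A ∖ {46}) = ∅, so x is NOT a limit point.
  x = 47: opens ∋ x are {47, 48, 50}, {46, 47, 48, 50}, {47, 48, 49, 50}, {46, 47, 48, 49, 50}; each meets A ∖ {47}, so x IS a limit point.
  x = 48: open {48} ∋ x has {48} ∩ (A ∖ {48}) = ∅, so x is NOT a limit point.
  x = 49: opens ∋ x are {48, 49, 50}, {46, 48, 49, 50}, {47, 48, 49, 50}, {46, 47, 48, 49, 50}; each meets A ∖ {49}, so x IS a limit point.
  x = 50: opens ∋ x are {48, 50}, {46, 48, 50}, {47, 48, 50}, {48, 49, 50}, {46, 47, 48, 50}, {46, 48, 49, 50}, {47, 48, 49, 50}, {46, 47, 48, 49, 50}; each meets A ∖ {50}, so x IS a limit point.
Collecting: A' = {47, 49, 50}.


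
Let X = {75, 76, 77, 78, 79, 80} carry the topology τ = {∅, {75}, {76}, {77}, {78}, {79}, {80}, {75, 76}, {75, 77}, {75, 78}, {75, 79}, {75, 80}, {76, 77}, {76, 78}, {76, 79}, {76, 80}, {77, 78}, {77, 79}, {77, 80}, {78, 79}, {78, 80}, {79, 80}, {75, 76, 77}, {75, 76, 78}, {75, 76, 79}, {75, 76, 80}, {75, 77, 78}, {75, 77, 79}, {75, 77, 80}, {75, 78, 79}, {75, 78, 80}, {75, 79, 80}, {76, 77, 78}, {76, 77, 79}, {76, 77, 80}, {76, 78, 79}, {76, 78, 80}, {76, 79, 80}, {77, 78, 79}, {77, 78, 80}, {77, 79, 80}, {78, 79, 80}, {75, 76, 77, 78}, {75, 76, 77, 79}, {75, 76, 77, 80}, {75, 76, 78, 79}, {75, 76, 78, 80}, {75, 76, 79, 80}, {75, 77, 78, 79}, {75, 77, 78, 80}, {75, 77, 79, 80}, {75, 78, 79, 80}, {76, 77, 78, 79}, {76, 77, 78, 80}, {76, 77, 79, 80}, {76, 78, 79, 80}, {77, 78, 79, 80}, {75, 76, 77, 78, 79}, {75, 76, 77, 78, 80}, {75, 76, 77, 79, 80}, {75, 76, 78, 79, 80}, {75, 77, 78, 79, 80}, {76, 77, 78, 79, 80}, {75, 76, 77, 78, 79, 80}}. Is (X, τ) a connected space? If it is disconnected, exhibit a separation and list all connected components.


(X, τ) is disconnected; components = [{75}, {76}, {77}, {78}, {79}, {80}].

Find clopen sets (U ∈ τ with X ∖ U ∈ τ):
  U = ∅, X ∖ U = {75, 76, 77, 78, 79, 80} — both open, so U is clopen.
  U = {75}, X ∖ U = {76, 77, 78, 79, 80} — both open, so U is clopen.
  U = {76}, X ∖ U = {75, 77, 78, 79, 80} — both open, so U is clopen.
  U = {77}, X ∖ U = {75, 76, 78, 79, 80} — both open, so U is clopen.
  U = {78}, X ∖ U = {75, 76, 77, 79, 80} — both open, so U is clopen.
  U = {79}, X ∖ U = {75, 76, 77, 78, 80} — both open, so U is clopen.
  U = {80}, X ∖ U = {75, 76, 77, 78, 79} — both open, so U is clopen.
  U = {75, 76}, X ∖ U = {77, 78, 79, 80} — both open, so U is clopen.
  U = {75, 77}, X ∖ U = {76, 78, 79, 80} — both open, so U is clopen.
  U = {75, 78}, X ∖ U = {76, 77, 79, 80} — both open, so U is clopen.
  U = {75, 79}, X ∖ U = {76, 77, 78, 80} — both open, so U is clopen.
  U = {75, 80}, X ∖ U = {76, 77, 78, 79} — both open, so U is clopen.
  U = {76, 77}, X ∖ U = {75, 78, 79, 80} — both open, so U is clopen.
  U = {76, 78}, X ∖ U = {75, 77, 79, 80} — both open, so U is clopen.
  U = {76, 79}, X ∖ U = {75, 77, 78, 80} — both open, so U is clopen.
  U = {76, 80}, X ∖ U = {75, 77, 78, 79} — both open, so U is clopen.
  U = {77, 78}, X ∖ U = {75, 76, 79, 80} — both open, so U is clopen.
  U = {77, 79}, X ∖ U = {75, 76, 78, 80} — both open, so U is clopen.
  U = {77, 80}, X ∖ U = {75, 76, 78, 79} — both open, so U is clopen.
  U = {78, 79}, X ∖ U = {75, 76, 77, 80} — both open, so U is clopen.
  U = {78, 80}, X ∖ U = {75, 76, 77, 79} — both open, so U is clopen.
  U = {79, 80}, X ∖ U = {75, 76, 77, 78} — both open, so U is clopen.
  U = {75, 76, 77}, X ∖ U = {78, 79, 80} — both open, so U is clopen.
  U = {75, 76, 78}, X ∖ U = {77, 79, 80} — both open, so U is clopen.
  U = {75, 76, 79}, X ∖ U = {77, 78, 80} — both open, so U is clopen.
  U = {75, 76, 80}, X ∖ U = {77, 78, 79} — both open, so U is clopen.
  U = {75, 77, 78}, X ∖ U = {76, 79, 80} — both open, so U is clopen.
  U = {75, 77, 79}, X ∖ U = {76, 78, 80} — both open, so U is clopen.
  U = {75, 77, 80}, X ∖ U = {76, 78, 79} — both open, so U is clopen.
  U = {75, 78, 79}, X ∖ U = {76, 77, 80} — both open, so U is clopen.
  U = {75, 78, 80}, X ∖ U = {76, 77, 79} — both open, so U is clopen.
  U = {75, 79, 80}, X ∖ U = {76, 77, 78} — both open, so U is clopen.
  U = {76, 77, 78}, X ∖ U = {75, 79, 80} — both open, so U is clopen.
  U = {76, 77, 79}, X ∖ U = {75, 78, 80} — both open, so U is clopen.
  U = {76, 77, 80}, X ∖ U = {75, 78, 79} — both open, so U is clopen.
  U = {76, 78, 79}, X ∖ U = {75, 77, 80} — both open, so U is clopen.
  U = {76, 78, 80}, X ∖ U = {75, 77, 79} — both open, so U is clopen.
  U = {76, 79, 80}, X ∖ U = {75, 77, 78} — both open, so U is clopen.
  U = {77, 78, 79}, X ∖ U = {75, 76, 80} — both open, so U is clopen.
  U = {77, 78, 80}, X ∖ U = {75, 76, 79} — both open, so U is clopen.
  U = {77, 79, 80}, X ∖ U = {75, 76, 78} — both open, so U is clopen.
  U = {78, 79, 80}, X ∖ U = {75, 76, 77} — both open, so U is clopen.
  U = {75, 76, 77, 78}, X ∖ U = {79, 80} — both open, so U is clopen.
  U = {75, 76, 77, 79}, X ∖ U = {78, 80} — both open, so U is clopen.
  U = {75, 76, 77, 80}, X ∖ U = {78, 79} — both open, so U is clopen.
  U = {75, 76, 78, 79}, X ∖ U = {77, 80} — both open, so U is clopen.
  U = {75, 76, 78, 80}, X ∖ U = {77, 79} — both open, so U is clopen.
  U = {75, 76, 79, 80}, X ∖ U = {77, 78} — both open, so U is clopen.
  U = {75, 77, 78, 79}, X ∖ U = {76, 80} — both open, so U is clopen.
  U = {75, 77, 78, 80}, X ∖ U = {76, 79} — both open, so U is clopen.
  U = {75, 77, 79, 80}, X ∖ U = {76, 78} — both open, so U is clopen.
  U = {75, 78, 79, 80}, X ∖ U = {76, 77} — both open, so U is clopen.
  U = {76, 77, 78, 79}, X ∖ U = {75, 80} — both open, so U is clopen.
  U = {76, 77, 78, 80}, X ∖ U = {75, 79} — both open, so U is clopen.
  U = {76, 77, 79, 80}, X ∖ U = {75, 78} — both open, so U is clopen.
  U = {76, 78, 79, 80}, X ∖ U = {75, 77} — both open, so U is clopen.
  U = {77, 78, 79, 80}, X ∖ U = {75, 76} — both open, so U is clopen.
  U = {75, 76, 77, 78, 79}, X ∖ U = {80} — both open, so U is clopen.
  U = {75, 76, 77, 78, 80}, X ∖ U = {79} — both open, so U is clopen.
  U = {75, 76, 77, 79, 80}, X ∖ U = {78} — both open, so U is clopen.
  U = {75, 76, 78, 79, 80}, X ∖ U = {77} — both open, so U is clopen.
  U = {75, 77, 78, 79, 80}, X ∖ U = {76} — both open, so U is clopen.
  U = {76, 77, 78, 79, 80}, X ∖ U = {75} — both open, so U is clopen.
  U = {75, 76, 77, 78, 79, 80}, X ∖ U = ∅ — both open, so U is clopen.
Nontrivial clopen(s) exist: e.g. {75, 77, 79, 80}. So (X, τ) is disconnected.
Compute connected components by grouping points that agree on all clopens:
  component: {75}
  component: {76}
  component: {77}
  component: {78}
  component: {79}
  component: {80}


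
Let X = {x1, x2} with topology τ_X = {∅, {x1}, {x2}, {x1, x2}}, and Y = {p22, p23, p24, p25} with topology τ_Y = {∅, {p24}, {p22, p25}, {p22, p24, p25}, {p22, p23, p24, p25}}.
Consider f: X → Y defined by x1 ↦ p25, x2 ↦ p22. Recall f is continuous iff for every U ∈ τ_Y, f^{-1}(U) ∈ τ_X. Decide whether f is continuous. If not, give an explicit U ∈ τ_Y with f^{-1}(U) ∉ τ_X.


f IS continuous.

Compute f^{-1}(U) for each U ∈ τ_Y:
  U = ∅: f^{-1}(U) = ∅ ∈ τ_X ✓.
  U = {p24}: f^{-1}(U) = ∅ ∈ τ_X ✓.
  U = {p22, p25}: f^{-1}(U) = {x1, x2} ∈ τ_X ✓.
  U = {p22, p24, p25}: f^{-1}(U) = {x1, x2} ∈ τ_X ✓.
  U = {p22, p23, p24, p25}: f^{-1}(U) = {x1, x2} ∈ τ_X ✓.
Every preimage lies in τ_X, so f IS continuous.


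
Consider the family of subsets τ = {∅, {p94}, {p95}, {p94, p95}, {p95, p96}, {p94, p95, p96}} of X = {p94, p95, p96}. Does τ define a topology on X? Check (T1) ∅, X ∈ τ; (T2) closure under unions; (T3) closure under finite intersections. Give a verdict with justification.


τ IS a topology on X.

Axiom (T1): ∅ ∈ τ? Yes; X ∈ τ? Yes.
Axiom (T2/T3): check pairwise unions and intersections of members of τ.
All pairwise intersections and unions checked — each lies in τ. Therefore τ satisfies (T1), (T2), (T3): it IS a topology on X.


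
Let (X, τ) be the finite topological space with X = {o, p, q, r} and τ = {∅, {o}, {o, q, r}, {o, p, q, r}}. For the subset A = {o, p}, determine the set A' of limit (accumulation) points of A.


A' = {p, q, r}

For each x ∈ X, list the open sets U ∈ τ with x ∈ U, then check whether U ∩ (A ∖ {x}) ≠ ∅ for every such U.
  x = o: open {o} ∋ x has {o} ∩ (A ∖ {o}) = ∅, so x is NOT a limit point.
  x = p: opens ∋ x are {o, p, q, r}; each meets A ∖ {p}, so x IS a limit point.
  x = q: opens ∋ x are {o, q, r}, {o, p, q, r}; each meets A ∖ {q}, so x IS a limit point.
  x = r: opens ∋ x are {o, q, r}, {o, p, q, r}; each meets A ∖ {r}, so x IS a limit point.
Collecting: A' = {p, q, r}.


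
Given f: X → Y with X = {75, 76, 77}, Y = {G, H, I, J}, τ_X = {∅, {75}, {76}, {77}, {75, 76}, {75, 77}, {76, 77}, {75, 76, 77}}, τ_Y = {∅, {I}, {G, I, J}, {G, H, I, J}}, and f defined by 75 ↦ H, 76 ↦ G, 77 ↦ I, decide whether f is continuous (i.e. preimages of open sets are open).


f IS continuous.

Compute f^{-1}(U) for each U ∈ τ_Y:
  U = ∅: f^{-1}(U) = ∅ ∈ τ_X ✓.
  U = {I}: f^{-1}(U) = {77} ∈ τ_X ✓.
  U = {G, I, J}: f^{-1}(U) = {76, 77} ∈ τ_X ✓.
  U = {G, H, I, J}: f^{-1}(U) = {75, 76, 77} ∈ τ_X ✓.
Every preimage lies in τ_X, so f IS continuous.


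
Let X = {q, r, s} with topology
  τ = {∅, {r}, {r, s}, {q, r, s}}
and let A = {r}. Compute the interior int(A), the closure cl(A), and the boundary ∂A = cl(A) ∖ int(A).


int(A) = {r}, cl(A) = {q, r, s}, ∂A = {q, s}.

Closed sets in (X, τ) are complements of opens:
  closed(X, τ) = {∅, {q}, {q, s}, {q, r, s}}.
int(A) = ⋃ {U ∈ τ : U ⊆ A}. Opens contained in A: ∅, {r}.
Taking the union of these: int(A) = {r}.
cl(A) = ⋂ {C closed : A ⊆ C}. Closed sets containing A: {q, r, s}.
Intersecting these: cl(A) = {q, r, s}.
∂A = cl(A) ∖ int(A) = {q, r, s} ∖ {r} = {q, s}.


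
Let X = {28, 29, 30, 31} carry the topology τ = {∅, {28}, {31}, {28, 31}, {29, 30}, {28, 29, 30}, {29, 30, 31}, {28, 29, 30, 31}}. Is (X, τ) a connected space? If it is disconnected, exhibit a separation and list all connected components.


(X, τ) is disconnected; components = [{28}, {31}, {29, 30}].

Find clopen sets (U ∈ τ with X ∖ U ∈ τ):
  U = ∅, X ∖ U = {28, 29, 30, 31} — both open, so U is clopen.
  U = {28}, X ∖ U = {29, 30, 31} — both open, so U is clopen.
  U = {31}, X ∖ U = {28, 29, 30} — both open, so U is clopen.
  U = {28, 31}, X ∖ U = {29, 30} — both open, so U is clopen.
  U = {29, 30}, X ∖ U = {28, 31} — both open, so U is clopen.
  U = {28, 29, 30}, X ∖ U = {31} — both open, so U is clopen.
  U = {29, 30, 31}, X ∖ U = {28} — both open, so U is clopen.
  U = {28, 29, 30, 31}, X ∖ U = ∅ — both open, so U is clopen.
Nontrivial clopen(s) exist: e.g. {28, 31}. So (X, τ) is disconnected.
Compute connected components by grouping points that agree on all clopens:
  component: {28}
  component: {31}
  component: {29, 30}


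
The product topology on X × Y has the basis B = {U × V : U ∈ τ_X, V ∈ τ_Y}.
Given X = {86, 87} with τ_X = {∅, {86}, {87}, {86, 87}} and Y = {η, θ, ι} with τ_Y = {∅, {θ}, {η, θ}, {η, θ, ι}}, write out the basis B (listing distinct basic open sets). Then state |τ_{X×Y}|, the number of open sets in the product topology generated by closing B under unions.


Basis B = {∅ × ∅, {86} × {θ}, {87} × {θ}, {86} × {η, θ}, {86, 87} × {θ}, {87} × {η, θ}, {86} × {η, θ, ι}, {87} × {η, θ, ι}, {86, 87} × {η, θ}, {86, 87} × {η, θ, ι}}; |τ_{X×Y}| = 16.

Enumerate products U × V with U ∈ τ_X, V ∈ τ_Y (deduplicated):
  ∅ × ∅ = {} (∅)
  {86} × {θ} = {(86,θ)}
  {87} × {θ} = {(87,θ)}
  {86} × {η, θ} = {(86,η), (86,θ)}
  {86, 87} × {θ} = {(86,θ), (87,θ)}
  {87} × {η, θ} = {(87,η), (87,θ)}
  {86} × {η, θ, ι} = {(86,η), (86,θ), (86,ι)}
  {87} × {η, θ, ι} = {(87,η), (87,θ), (87,ι)}
  {86, 87} × {η, θ} = {(86,η), (86,θ), (87,η), (87,θ)}
  {86, 87} × {η, θ, ι} = {(86,η), (86,θ), (86,ι), (87,η), (87,θ), (87,ι)}
These 10 distinct sets form the basis B.
Close under arbitrary unions to get τ_{X×Y}; counting gives |τ_{X×Y}| = 16.
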